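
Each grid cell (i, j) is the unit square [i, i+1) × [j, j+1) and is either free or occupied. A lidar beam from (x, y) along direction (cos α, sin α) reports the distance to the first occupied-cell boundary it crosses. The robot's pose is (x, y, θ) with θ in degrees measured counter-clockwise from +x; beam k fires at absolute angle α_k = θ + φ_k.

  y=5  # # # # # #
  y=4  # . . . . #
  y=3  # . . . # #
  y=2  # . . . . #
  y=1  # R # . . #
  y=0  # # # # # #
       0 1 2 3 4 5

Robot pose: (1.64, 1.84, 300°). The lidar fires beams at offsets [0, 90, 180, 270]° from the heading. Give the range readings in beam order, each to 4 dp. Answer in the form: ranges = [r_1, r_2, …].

ranges = [0.7200, 2.7251, 1.2800, 0.7390]

beam 1: φ=0°, α=300°
  cosα=0.5000 sinα=-0.8660 | (1,1) | tMaxX 0.7200 tMaxY 0.9699 | tΔX 2.0000 tΔY 1.1547
    t=0.7200 [x] (2,1) — stop
  → r_1 = 0.7200
beam 2: φ=90°, α=30°
  cosα=0.8660 sinα=0.5000 | (1,1) | tMaxX 0.4157 tMaxY 0.3200 | tΔX 1.1547 tΔY 2.0000
    t=0.3200 [y] (1,2)
    t=0.4157 [x] (2,2)
    t=1.5704 [x] (3,2)
    t=2.3200 [y] (3,3)
    t=2.7251 [x] (4,3) — stop
  → r_2 = 2.7251
beam 3: φ=180°, α=120°
  cosα=-0.5000 sinα=0.8660 | (1,1) | tMaxX 1.2800 tMaxY 0.1848 | tΔX 2.0000 tΔY 1.1547
    t=0.1848 [y] (1,2)
    t=1.2800 [x] (0,2) — stop
  → r_3 = 1.2800
beam 4: φ=270°, α=210°
  cosα=-0.8660 sinα=-0.5000 | (1,1) | tMaxX 0.7390 tMaxY 1.6800 | tΔX 1.1547 tΔY 2.0000
    t=0.7390 [x] (0,1) — stop
  → r_4 = 0.7390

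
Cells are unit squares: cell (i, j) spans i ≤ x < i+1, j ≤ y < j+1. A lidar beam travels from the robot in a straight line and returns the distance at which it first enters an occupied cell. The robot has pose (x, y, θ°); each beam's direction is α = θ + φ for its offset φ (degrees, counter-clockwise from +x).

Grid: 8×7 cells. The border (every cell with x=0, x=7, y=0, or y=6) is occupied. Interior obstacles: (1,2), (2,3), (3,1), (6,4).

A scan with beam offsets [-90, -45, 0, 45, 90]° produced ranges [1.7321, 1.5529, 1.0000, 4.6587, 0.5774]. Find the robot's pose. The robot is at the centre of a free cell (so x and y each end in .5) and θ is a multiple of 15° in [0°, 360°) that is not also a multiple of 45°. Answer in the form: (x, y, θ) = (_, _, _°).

Candidates: 26 free-cell centres × 16 headings = 416 poses. Raycast each; keep the one whose scan matches to 4 dp.
  (2.5, 1.5, 150°): beam 1 = 5.1962 ≠ 1.7321 ✗
  (4.5, 1.5, 345°): beam 1 = 0.5176 ≠ 1.7321 ✗
  (3.5, 5.5, 210°): beam 1 = 0.5774 ≠ 1.7321 ✗
  …
  (2.5, 2.5, 330°): r_1=1.7321, r_2=1.5529, r_3=1.0000, r_4=4.6587, r_5=0.5774 — all match ✓
Only this pose fits every beam.

(x, y, θ) = (2.5, 2.5, 330°)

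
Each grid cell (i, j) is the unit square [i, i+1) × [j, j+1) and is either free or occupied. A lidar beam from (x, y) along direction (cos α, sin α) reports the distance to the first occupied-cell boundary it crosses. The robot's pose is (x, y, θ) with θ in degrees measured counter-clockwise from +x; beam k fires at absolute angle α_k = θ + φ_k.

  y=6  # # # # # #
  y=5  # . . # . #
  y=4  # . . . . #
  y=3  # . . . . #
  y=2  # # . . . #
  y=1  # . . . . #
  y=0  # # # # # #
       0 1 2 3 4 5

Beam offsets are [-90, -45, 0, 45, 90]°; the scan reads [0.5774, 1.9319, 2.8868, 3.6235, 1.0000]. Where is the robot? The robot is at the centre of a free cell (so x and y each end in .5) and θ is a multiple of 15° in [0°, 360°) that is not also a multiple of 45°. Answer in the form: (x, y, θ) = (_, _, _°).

(x, y, θ) = (2.5, 1.5, 30°)

Candidates: 18 free-cell centres × 16 headings = 288 poses. Raycast each; keep the one whose scan matches to 4 dp.
  (1.5, 5.5, 255°): beam 1 = 0.5176 ≠ 0.5774 ✗
  (2.5, 3.5, 120°): beam 1 = 2.8868 ≠ 0.5774 ✗
  (2.5, 2.5, 120°): beam 1 = 2.8868 ≠ 0.5774 ✗
  (4.5, 3.5, 60°): beam 2 = 0.5176 ≠ 1.9319 ✗
  …
  (2.5, 1.5, 30°): r_1=0.5774, r_2=1.9319, r_3=2.8868, r_4=3.6235, r_5=1.0000 — all match ✓
Unique over the lattice → pose = (2.5, 1.5, 30°).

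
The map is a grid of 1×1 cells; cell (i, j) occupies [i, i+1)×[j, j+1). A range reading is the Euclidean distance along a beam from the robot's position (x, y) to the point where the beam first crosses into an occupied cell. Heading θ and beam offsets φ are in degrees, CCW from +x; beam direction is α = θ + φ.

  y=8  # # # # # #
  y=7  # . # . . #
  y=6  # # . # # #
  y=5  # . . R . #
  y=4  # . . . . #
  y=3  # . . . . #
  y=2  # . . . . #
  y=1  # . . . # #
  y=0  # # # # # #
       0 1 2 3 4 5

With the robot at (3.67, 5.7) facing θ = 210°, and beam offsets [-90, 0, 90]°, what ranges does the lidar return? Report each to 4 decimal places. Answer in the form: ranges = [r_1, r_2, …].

beam 1: φ=-90°, α=120°
  dir = (cos 120°, sin 120°) = (-0.5000, 0.8660); from cell (3,5)
  next x-line at t=1.3400, next y-line at t=0.3464; Δt_x=2.0000, Δt_y=1.1547
    y: enter (3,6) at t=0.3464 ← occupied
  → r_1 = 0.3464
beam 2: φ=0°, α=210°
  dir = (cos 210°, sin 210°) = (-0.8660, -0.5000); from cell (3,5)
  next x-line at t=0.7736, next y-line at t=1.4000; Δt_x=1.1547, Δt_y=2.0000
    x: enter (2,5) at t=0.7736
    y: enter (2,4) at t=1.4000
    x: enter (1,4) at t=1.9283
    x: enter (0,4) at t=3.0831 ← occupied
  → r_2 = 3.0831
beam 3: φ=90°, α=300°
  dir = (cos 300°, sin 300°) = (0.5000, -0.8660); from cell (3,5)
  next x-line at t=0.6600, next y-line at t=0.8083; Δt_x=2.0000, Δt_y=1.1547
    x: enter (4,5) at t=0.6600
    y: enter (4,4) at t=0.8083
    y: enter (4,3) at t=1.9630
    x: enter (5,3) at t=2.6600 ← occupied
  → r_3 = 2.6600

ranges = [0.3464, 3.0831, 2.6600]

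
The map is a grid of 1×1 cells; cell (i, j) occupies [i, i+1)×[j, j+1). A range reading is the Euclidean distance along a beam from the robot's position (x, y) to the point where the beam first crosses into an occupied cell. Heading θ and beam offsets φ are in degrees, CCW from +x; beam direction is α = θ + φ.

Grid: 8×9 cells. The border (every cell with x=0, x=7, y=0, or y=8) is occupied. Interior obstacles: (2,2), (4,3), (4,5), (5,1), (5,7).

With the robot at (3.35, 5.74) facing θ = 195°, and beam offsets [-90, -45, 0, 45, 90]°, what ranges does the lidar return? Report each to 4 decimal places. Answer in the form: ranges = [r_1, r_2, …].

beam 1: φ=-90°, α=105°
  cosα=-0.2588 sinα=0.9659 | (3,5) | tMaxX 1.3523 tMaxY 0.2692 | tΔX 3.8637 tΔY 1.0353
    t=0.2692 [y] (3,6)
    t=1.3044 [y] (3,7)
    t=1.3523 [x] (2,7)
    t=2.3397 [y] (2,8) — stop
  → r_1 = 2.3397
beam 2: φ=-45°, α=150°
  cosα=-0.8660 sinα=0.5000 | (3,5) | tMaxX 0.4041 tMaxY 0.5200 | tΔX 1.1547 tΔY 2.0000
    t=0.4041 [x] (2,5)
    t=0.5200 [y] (2,6)
    t=1.5588 [x] (1,6)
    t=2.5200 [y] (1,7)
    t=2.7135 [x] (0,7) — stop
  → r_2 = 2.7135
beam 3: φ=0°, α=195°
  cosα=-0.9659 sinα=-0.2588 | (3,5) | tMaxX 0.3623 tMaxY 2.8591 | tΔX 1.0353 tΔY 3.8637
    t=0.3623 [x] (2,5)
    t=1.3976 [x] (1,5)
    t=2.4329 [x] (0,5) — stop
  → r_3 = 2.4329
beam 4: φ=45°, α=240°
  cosα=-0.5000 sinα=-0.8660 | (3,5) | tMaxX 0.7000 tMaxY 0.8545 | tΔX 2.0000 tΔY 1.1547
    t=0.7000 [x] (2,5)
    t=0.8545 [y] (2,4)
    t=2.0092 [y] (2,3)
    t=2.7000 [x] (1,3)
    t=3.1639 [y] (1,2)
    t=4.3186 [y] (1,1)
    t=4.7000 [x] (0,1) — stop
  → r_4 = 4.7000
beam 5: φ=90°, α=285°
  cosα=0.2588 sinα=-0.9659 | (3,5) | tMaxX 2.5114 tMaxY 0.7661 | tΔX 3.8637 tΔY 1.0353
    t=0.7661 [y] (3,4)
    t=1.8014 [y] (3,3)
    t=2.5114 [x] (4,3) — stop
  → r_5 = 2.5114

ranges = [2.3397, 2.7135, 2.4329, 4.7000, 2.5114]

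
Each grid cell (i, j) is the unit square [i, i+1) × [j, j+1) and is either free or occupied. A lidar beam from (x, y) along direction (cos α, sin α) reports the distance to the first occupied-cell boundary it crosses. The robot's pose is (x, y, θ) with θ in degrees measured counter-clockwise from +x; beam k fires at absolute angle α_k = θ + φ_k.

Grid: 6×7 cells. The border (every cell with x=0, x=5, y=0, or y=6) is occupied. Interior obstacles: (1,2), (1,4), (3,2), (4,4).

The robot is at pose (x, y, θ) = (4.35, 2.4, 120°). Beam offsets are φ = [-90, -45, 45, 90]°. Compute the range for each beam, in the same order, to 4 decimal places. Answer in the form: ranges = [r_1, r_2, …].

ranges = [0.7506, 1.6564, 0.3623, 0.4041]

beam 1: φ=-90°, α=30°
  dir = (cos 30°, sin 30°) = (0.8660, 0.5000); from cell (4,2)
  next x-line at t=0.7506, next y-line at t=1.2000; Δt_x=1.1547, Δt_y=2.0000
    x: enter (5,2) at t=0.7506 ← occupied
  → r_1 = 0.7506
beam 2: φ=-45°, α=75°
  dir = (cos 75°, sin 75°) = (0.2588, 0.9659); from cell (4,2)
  next x-line at t=2.5114, next y-line at t=0.6212; Δt_x=3.8637, Δt_y=1.0353
    y: enter (4,3) at t=0.6212
    y: enter (4,4) at t=1.6564 ← occupied
  → r_2 = 1.6564
beam 3: φ=45°, α=165°
  dir = (cos 165°, sin 165°) = (-0.9659, 0.2588); from cell (4,2)
  next x-line at t=0.3623, next y-line at t=2.3182; Δt_x=1.0353, Δt_y=3.8637
    x: enter (3,2) at t=0.3623 ← occupied
  → r_3 = 0.3623
beam 4: φ=90°, α=210°
  dir = (cos 210°, sin 210°) = (-0.8660, -0.5000); from cell (4,2)
  next x-line at t=0.4041, next y-line at t=0.8000; Δt_x=1.1547, Δt_y=2.0000
    x: enter (3,2) at t=0.4041 ← occupied
  → r_4 = 0.4041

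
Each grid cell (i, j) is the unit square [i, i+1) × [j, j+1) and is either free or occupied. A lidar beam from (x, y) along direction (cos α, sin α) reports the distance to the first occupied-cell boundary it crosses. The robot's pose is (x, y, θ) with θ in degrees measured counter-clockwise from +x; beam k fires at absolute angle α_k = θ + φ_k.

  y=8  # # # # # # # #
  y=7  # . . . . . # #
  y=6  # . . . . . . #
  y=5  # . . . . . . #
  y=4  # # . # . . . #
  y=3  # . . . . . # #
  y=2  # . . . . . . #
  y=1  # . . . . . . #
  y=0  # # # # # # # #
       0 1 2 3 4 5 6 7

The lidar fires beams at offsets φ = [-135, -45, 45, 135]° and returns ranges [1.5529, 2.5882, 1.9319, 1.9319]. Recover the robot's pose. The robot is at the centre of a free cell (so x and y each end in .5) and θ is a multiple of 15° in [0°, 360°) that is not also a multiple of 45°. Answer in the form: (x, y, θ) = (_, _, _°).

(x, y, θ) = (5.5, 5.5, 150°)

Enumerate (i+0.5, j+0.5, θ) over the 38 free cells and 16 admissible headings. For each, cast all 4 beams and compare to the given ranges.
  (2.5, 4.5, 120°): beam 1 = 0.5176 ≠ 1.5529 ✗
  (4.5, 3.5, 120°): beam 2 = 4.6587 ≠ 2.5882 ✗
  (2.5, 2.5, 300°): beam 2 = 1.5529 ≠ 2.5882 ✗
  (6.5, 4.5, 285°): beam 1 = 6.3509 ≠ 1.5529 ✗
  …
  (5.5, 5.5, 150°): r_1=1.5529, r_2=2.5882, r_3=1.9319, r_4=1.9319 — all match ✓
Only this pose fits every beam.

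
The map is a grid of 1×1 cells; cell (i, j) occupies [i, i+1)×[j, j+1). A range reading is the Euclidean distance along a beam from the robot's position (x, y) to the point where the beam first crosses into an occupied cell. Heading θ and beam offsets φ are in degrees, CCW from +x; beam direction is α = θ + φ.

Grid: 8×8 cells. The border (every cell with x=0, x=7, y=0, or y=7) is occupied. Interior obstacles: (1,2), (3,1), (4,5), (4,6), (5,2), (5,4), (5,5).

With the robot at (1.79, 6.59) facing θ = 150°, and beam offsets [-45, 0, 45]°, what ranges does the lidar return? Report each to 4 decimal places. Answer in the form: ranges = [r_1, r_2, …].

beam 1: φ=-45°, α=105°
  d=(-0.2588,0.9659)  start (1,6)  tX=3.0523 tY=0.4245  stride 1/|dx|=3.8637 1/|dy|=1.0353
    cross y-line → (1,7), t=0.4245 (wall)
  → r_1 = 0.4245
beam 2: φ=0°, α=150°
  d=(-0.8660,0.5000)  start (1,6)  tX=0.9122 tY=0.8200  stride 1/|dx|=1.1547 1/|dy|=2.0000
    cross y-line → (1,7), t=0.8200 (wall)
  → r_2 = 0.8200
beam 3: φ=45°, α=195°
  d=(-0.9659,-0.2588)  start (1,6)  tX=0.8179 tY=2.2796  stride 1/|dx|=1.0353 1/|dy|=3.8637
    cross x-line → (0,6), t=0.8179 (wall)
  → r_3 = 0.8179

ranges = [0.4245, 0.8200, 0.8179]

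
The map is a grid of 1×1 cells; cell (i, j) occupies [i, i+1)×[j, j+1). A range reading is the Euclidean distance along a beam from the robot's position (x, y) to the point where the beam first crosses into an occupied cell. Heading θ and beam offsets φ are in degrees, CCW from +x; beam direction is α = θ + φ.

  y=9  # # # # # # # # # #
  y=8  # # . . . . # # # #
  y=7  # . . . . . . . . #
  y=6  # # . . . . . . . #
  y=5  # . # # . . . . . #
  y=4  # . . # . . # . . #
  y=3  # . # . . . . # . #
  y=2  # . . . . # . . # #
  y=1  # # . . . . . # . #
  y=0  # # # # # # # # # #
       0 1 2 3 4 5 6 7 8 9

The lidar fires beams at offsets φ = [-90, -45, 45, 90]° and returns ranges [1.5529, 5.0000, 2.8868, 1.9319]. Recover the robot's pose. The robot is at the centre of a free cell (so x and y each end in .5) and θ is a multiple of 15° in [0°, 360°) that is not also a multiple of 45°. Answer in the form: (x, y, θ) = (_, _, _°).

The pose lattice has 49·16 = 784 candidates. Test each by forward raycasting.
  (5.5, 6.5, 285°): beam 1 = 1.9319 ≠ 1.5529 ✗
  (2.5, 7.5, 330°): beam 1 = 1.0000 ≠ 1.5529 ✗
  (1.5, 3.5, 330°): beam 1 = 1.0000 ≠ 1.5529 ✗
  (7.5, 2.5, 30°): beam 1 = 0.5774 ≠ 1.5529 ✗
  (6.5, 1.5, 195°): beam 1 = 7.7646 ≠ 1.5529 ✗
  …
  (8.5, 6.5, 195°): r_1=1.5529, r_2=5.0000, r_3=2.8868, r_4=1.9319 — all match ✓
Only this pose fits every beam.

(x, y, θ) = (8.5, 6.5, 195°)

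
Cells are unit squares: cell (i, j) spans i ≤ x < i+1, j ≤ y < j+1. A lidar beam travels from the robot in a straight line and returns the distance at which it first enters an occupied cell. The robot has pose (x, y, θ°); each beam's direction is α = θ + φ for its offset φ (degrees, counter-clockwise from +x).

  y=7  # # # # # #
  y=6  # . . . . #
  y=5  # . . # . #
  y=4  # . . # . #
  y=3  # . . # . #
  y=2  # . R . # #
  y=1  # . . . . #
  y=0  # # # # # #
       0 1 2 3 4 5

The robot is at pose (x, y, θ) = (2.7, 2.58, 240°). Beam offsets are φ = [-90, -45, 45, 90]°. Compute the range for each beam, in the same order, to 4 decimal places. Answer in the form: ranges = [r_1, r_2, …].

beam 1: φ=-90°, α=150°
  dir = (cos 150°, sin 150°) = (-0.8660, 0.5000); from cell (2,2)
  next x-line at t=0.8083, next y-line at t=0.8400; Δt_x=1.1547, Δt_y=2.0000
    x: enter (1,2) at t=0.8083
    y: enter (1,3) at t=0.8400
    x: enter (0,3) at t=1.9630 ← occupied
  → r_1 = 1.9630
beam 2: φ=-45°, α=195°
  dir = (cos 195°, sin 195°) = (-0.9659, -0.2588); from cell (2,2)
  next x-line at t=0.7247, next y-line at t=2.2409; Δt_x=1.0353, Δt_y=3.8637
    x: enter (1,2) at t=0.7247
    x: enter (0,2) at t=1.7600 ← occupied
  → r_2 = 1.7600
beam 3: φ=45°, α=285°
  dir = (cos 285°, sin 285°) = (0.2588, -0.9659); from cell (2,2)
  next x-line at t=1.1591, next y-line at t=0.6005; Δt_x=3.8637, Δt_y=1.0353
    y: enter (2,1) at t=0.6005
    x: enter (3,1) at t=1.1591
    y: enter (3,0) at t=1.6357 ← occupied
  → r_3 = 1.6357
beam 4: φ=90°, α=330°
  dir = (cos 330°, sin 330°) = (0.8660, -0.5000); from cell (2,2)
  next x-line at t=0.3464, next y-line at t=1.1600; Δt_x=1.1547, Δt_y=2.0000
    x: enter (3,2) at t=0.3464
    y: enter (3,1) at t=1.1600
    x: enter (4,1) at t=1.5011
    x: enter (5,1) at t=2.6558 ← occupied
  → r_4 = 2.6558

ranges = [1.9630, 1.7600, 1.6357, 2.6558]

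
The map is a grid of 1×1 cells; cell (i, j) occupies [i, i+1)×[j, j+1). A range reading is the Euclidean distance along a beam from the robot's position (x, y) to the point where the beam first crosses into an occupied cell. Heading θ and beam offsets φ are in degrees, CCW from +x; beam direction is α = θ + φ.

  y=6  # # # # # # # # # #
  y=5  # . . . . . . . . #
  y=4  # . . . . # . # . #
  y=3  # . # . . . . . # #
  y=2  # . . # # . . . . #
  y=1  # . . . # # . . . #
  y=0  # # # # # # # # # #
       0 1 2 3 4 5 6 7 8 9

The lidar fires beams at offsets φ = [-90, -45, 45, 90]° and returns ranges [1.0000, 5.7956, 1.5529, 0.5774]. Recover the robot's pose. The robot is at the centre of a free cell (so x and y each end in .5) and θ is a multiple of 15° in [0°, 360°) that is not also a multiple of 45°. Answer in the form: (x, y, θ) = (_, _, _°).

(x, y, θ) = (1.5, 4.5, 60°)

Enumerate (i+0.5, j+0.5, θ) over the 32 free cells and 16 admissible headings. For each, cast all 4 beams and compare to the given ranges.
  (8.5, 5.5, 15°): beam 1 = 1.5529 ≠ 1.0000 ✗
  (8.5, 5.5, 165°): beam 1 = 0.5176 ≠ 1.0000 ✗
  (6.5, 5.5, 345°): beam 1 = 3.6235 ≠ 1.0000 ✗
  …
  (1.5, 4.5, 60°): r_1=1.0000, r_2=5.7956, r_3=1.5529, r_4=0.5774 — all match ✓
Only this pose fits every beam.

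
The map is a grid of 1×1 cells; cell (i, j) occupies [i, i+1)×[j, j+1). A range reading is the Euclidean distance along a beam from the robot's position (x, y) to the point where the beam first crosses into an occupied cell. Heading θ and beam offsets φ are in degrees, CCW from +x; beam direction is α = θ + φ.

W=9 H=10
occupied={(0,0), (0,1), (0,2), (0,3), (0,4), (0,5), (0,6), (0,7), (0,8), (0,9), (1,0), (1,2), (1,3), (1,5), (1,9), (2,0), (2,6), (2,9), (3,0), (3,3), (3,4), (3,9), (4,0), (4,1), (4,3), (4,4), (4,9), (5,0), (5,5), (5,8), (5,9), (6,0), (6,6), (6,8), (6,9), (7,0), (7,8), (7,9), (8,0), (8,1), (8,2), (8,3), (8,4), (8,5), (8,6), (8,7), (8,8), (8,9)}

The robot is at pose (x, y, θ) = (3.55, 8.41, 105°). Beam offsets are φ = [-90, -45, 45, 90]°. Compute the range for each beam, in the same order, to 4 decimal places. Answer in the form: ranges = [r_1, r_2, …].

beam 1: φ=-90°, α=15°
  cosα=0.9659 sinα=0.2588 | (3,8) | tMaxX 0.4659 tMaxY 2.2796 | tΔX 1.0353 tΔY 3.8637
    t=0.4659 [x] (4,8)
    t=1.5012 [x] (5,8) — stop
  → r_1 = 1.5012
beam 2: φ=-45°, α=60°
  cosα=0.5000 sinα=0.8660 | (3,8) | tMaxX 0.9000 tMaxY 0.6813 | tΔX 2.0000 tΔY 1.1547
    t=0.6813 [y] (3,9) — stop
  → r_2 = 0.6813
beam 3: φ=45°, α=150°
  cosα=-0.8660 sinα=0.5000 | (3,8) | tMaxX 0.6351 tMaxY 1.1800 | tΔX 1.1547 tΔY 2.0000
    t=0.6351 [x] (2,8)
    t=1.1800 [y] (2,9) — stop
  → r_3 = 1.1800
beam 4: φ=90°, α=195°
  cosα=-0.9659 sinα=-0.2588 | (3,8) | tMaxX 0.5694 tMaxY 1.5841 | tΔX 1.0353 tΔY 3.8637
    t=0.5694 [x] (2,8)
    t=1.5841 [y] (2,7)
    t=1.6047 [x] (1,7)
    t=2.6400 [x] (0,7) — stop
  → r_4 = 2.6400

ranges = [1.5012, 0.6813, 1.1800, 2.6400]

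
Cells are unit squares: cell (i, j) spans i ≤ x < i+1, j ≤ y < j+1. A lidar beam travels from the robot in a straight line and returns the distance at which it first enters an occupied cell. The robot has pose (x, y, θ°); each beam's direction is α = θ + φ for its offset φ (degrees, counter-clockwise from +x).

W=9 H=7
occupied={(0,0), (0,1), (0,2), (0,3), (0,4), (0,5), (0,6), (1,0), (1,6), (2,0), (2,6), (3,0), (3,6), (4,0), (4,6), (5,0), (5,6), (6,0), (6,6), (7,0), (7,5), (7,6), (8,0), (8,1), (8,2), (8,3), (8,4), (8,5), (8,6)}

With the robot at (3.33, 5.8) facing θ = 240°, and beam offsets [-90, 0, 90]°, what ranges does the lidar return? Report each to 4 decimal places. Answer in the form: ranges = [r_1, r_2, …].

ranges = [0.4000, 4.6600, 5.3925]

beam 1: φ=-90°, α=150°
  dir = (cos 150°, sin 150°) = (-0.8660, 0.5000); from cell (3,5)
  next x-line at t=0.3811, next y-line at t=0.4000; Δt_x=1.1547, Δt_y=2.0000
    x: enter (2,5) at t=0.3811
    y: enter (2,6) at t=0.4000 ← occupied
  → r_1 = 0.4000
beam 2: φ=0°, α=240°
  dir = (cos 240°, sin 240°) = (-0.5000, -0.8660); from cell (3,5)
  next x-line at t=0.6600, next y-line at t=0.9238; Δt_x=2.0000, Δt_y=1.1547
    x: enter (2,5) at t=0.6600
    y: enter (2,4) at t=0.9238
    y: enter (2,3) at t=2.0785
    x: enter (1,3) at t=2.6600
    y: enter (1,2) at t=3.2332
    y: enter (1,1) at t=4.3879
    x: enter (0,1) at t=4.6600 ← occupied
  → r_2 = 4.6600
beam 3: φ=90°, α=330°
  dir = (cos 330°, sin 330°) = (0.8660, -0.5000); from cell (3,5)
  next x-line at t=0.7736, next y-line at t=1.6000; Δt_x=1.1547, Δt_y=2.0000
    x: enter (4,5) at t=0.7736
    y: enter (4,4) at t=1.6000
    x: enter (5,4) at t=1.9283
    x: enter (6,4) at t=3.0831
    y: enter (6,3) at t=3.6000
    x: enter (7,3) at t=4.2378
    x: enter (8,3) at t=5.3925 ← occupied
  → r_3 = 5.3925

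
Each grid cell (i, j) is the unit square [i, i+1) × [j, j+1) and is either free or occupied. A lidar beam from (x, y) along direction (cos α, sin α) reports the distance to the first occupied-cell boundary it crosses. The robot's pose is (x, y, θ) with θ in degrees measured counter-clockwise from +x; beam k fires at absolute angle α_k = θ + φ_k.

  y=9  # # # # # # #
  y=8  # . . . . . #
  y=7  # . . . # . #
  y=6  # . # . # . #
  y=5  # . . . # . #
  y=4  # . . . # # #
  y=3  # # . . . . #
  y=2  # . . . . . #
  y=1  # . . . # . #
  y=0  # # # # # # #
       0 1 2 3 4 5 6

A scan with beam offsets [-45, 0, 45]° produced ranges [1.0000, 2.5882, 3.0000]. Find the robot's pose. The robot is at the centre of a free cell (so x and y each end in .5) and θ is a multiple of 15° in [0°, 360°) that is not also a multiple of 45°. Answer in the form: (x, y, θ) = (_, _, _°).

(x, y, θ) = (1.5, 7.5, 345°)

Candidates: 32 free-cell centres × 16 headings = 512 poses. Raycast each; keep the one whose scan matches to 4 dp.
  (3.5, 6.5, 330°): beam 1 = 1.9319 ≠ 1.0000 ✗
  (2.5, 1.5, 240°): beam 1 = 1.5529 ≠ 1.0000 ✗
  (5.5, 1.5, 105°): beam 3 = 0.5774 ≠ 3.0000 ✗
  …
  (1.5, 7.5, 345°): r_1=1.0000, r_2=2.5882, r_3=3.0000 — all match ✓
No second candidate reproduces the full scan.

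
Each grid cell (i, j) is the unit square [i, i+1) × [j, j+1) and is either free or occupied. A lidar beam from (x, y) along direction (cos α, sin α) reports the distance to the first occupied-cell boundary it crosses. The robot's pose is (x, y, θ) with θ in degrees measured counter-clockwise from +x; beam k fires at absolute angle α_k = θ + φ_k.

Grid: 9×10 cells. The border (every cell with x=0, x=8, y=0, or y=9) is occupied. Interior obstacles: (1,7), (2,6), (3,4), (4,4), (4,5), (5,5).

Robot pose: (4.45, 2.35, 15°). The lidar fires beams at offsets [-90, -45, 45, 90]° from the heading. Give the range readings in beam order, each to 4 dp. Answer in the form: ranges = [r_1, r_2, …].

ranges = [1.3976, 2.7000, 3.0600, 1.7082]

beam 1: φ=-90°, α=285°
  direction (0.2588, -0.9659); cell (4,2); t to first gridline: x 2.1250, y 0.3623 (then +3.8637 / +1.0353)
    (4,1) via y @ 0.3623
    (4,0) via y @ 1.3976  # hit
  → r_1 = 1.3976
beam 2: φ=-45°, α=330°
  direction (0.8660, -0.5000); cell (4,2); t to first gridline: x 0.6351, y 0.7000 (then +1.1547 / +2.0000)
    (5,2) via x @ 0.6351
    (5,1) via y @ 0.7000
    (6,1) via x @ 1.7898
    (6,0) via y @ 2.7000  # hit
  → r_2 = 2.7000
beam 3: φ=45°, α=60°
  direction (0.5000, 0.8660); cell (4,2); t to first gridline: x 1.1000, y 0.7506 (then +2.0000 / +1.1547)
    (4,3) via y @ 0.7506
    (5,3) via x @ 1.1000
    (5,4) via y @ 1.9053
    (5,5) via y @ 3.0600  # hit
  → r_3 = 3.0600
beam 4: φ=90°, α=105°
  direction (-0.2588, 0.9659); cell (4,2); t to first gridline: x 1.7387, y 0.6729 (then +3.8637 / +1.0353)
    (4,3) via y @ 0.6729
    (4,4) via y @ 1.7082  # hit
  → r_4 = 1.7082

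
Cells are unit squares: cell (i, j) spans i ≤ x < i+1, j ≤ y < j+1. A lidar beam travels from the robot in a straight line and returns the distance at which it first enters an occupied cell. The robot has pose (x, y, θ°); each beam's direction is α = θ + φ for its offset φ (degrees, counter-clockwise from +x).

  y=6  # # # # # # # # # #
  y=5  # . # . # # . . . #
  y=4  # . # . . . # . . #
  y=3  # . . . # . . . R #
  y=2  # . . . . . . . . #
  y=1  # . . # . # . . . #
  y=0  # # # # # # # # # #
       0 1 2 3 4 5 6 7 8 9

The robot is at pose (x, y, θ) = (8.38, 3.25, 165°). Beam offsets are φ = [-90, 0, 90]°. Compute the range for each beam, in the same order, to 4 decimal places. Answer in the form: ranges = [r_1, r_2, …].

beam 1: φ=-90°, α=75°
  direction (0.2588, 0.9659); cell (8,3); t to first gridline: x 2.3955, y 0.7765 (then +3.8637 / +1.0353)
    (8,4) via y @ 0.7765
    (8,5) via y @ 1.8117
    (9,5) via x @ 2.3955  # hit
  → r_1 = 2.3955
beam 2: φ=0°, α=165°
  direction (-0.9659, 0.2588); cell (8,3); t to first gridline: x 0.3934, y 2.8978 (then +1.0353 / +3.8637)
    (7,3) via x @ 0.3934
    (6,3) via x @ 1.4287
    (5,3) via x @ 2.4640
    (5,4) via y @ 2.8978
    (4,4) via x @ 3.4992
    (3,4) via x @ 4.5345
    (2,4) via x @ 5.5698  # hit
  → r_2 = 5.5698
beam 3: φ=90°, α=255°
  direction (-0.2588, -0.9659); cell (8,3); t to first gridline: x 1.4682, y 0.2588 (then +3.8637 / +1.0353)
    (8,2) via y @ 0.2588
    (8,1) via y @ 1.2941
    (7,1) via x @ 1.4682
    (7,0) via y @ 2.3294  # hit
  → r_3 = 2.3294

ranges = [2.3955, 5.5698, 2.3294]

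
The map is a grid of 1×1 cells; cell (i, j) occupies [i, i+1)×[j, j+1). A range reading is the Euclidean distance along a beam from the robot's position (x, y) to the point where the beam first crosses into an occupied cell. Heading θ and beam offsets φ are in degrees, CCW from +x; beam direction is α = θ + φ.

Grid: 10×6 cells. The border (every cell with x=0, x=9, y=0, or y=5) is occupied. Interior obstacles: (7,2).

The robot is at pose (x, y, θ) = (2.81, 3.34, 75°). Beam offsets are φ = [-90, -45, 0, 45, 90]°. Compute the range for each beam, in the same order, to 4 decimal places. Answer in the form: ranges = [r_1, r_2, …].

ranges = [4.3378, 3.3200, 1.7186, 1.9168, 1.8738]

beam 1: φ=-90°, α=345°
  cosα=0.9659 sinα=-0.2588 | (2,3) | tMaxX 0.1967 tMaxY 1.3137 | tΔX 1.0353 tΔY 3.8637
    t=0.1967 [x] (3,3)
    t=1.2320 [x] (4,3)
    t=1.3137 [y] (4,2)
    t=2.2673 [x] (5,2)
    t=3.3025 [x] (6,2)
    t=4.3378 [x] (7,2) — stop
  → r_1 = 4.3378
beam 2: φ=-45°, α=30°
  cosα=0.8660 sinα=0.5000 | (2,3) | tMaxX 0.2194 tMaxY 1.3200 | tΔX 1.1547 tΔY 2.0000
    t=0.2194 [x] (3,3)
    t=1.3200 [y] (3,4)
    t=1.3741 [x] (4,4)
    t=2.5288 [x] (5,4)
    t=3.3200 [y] (5,5) — stop
  → r_2 = 3.3200
beam 3: φ=0°, α=75°
  cosα=0.2588 sinα=0.9659 | (2,3) | tMaxX 0.7341 tMaxY 0.6833 | tΔX 3.8637 tΔY 1.0353
    t=0.6833 [y] (2,4)
    t=0.7341 [x] (3,4)
    t=1.7186 [y] (3,5) — stop
  → r_3 = 1.7186
beam 4: φ=45°, α=120°
  cosα=-0.5000 sinα=0.8660 | (2,3) | tMaxX 1.6200 tMaxY 0.7621 | tΔX 2.0000 tΔY 1.1547
    t=0.7621 [y] (2,4)
    t=1.6200 [x] (1,4)
    t=1.9168 [y] (1,5) — stop
  → r_4 = 1.9168
beam 5: φ=90°, α=165°
  cosα=-0.9659 sinα=0.2588 | (2,3) | tMaxX 0.8386 tMaxY 2.5500 | tΔX 1.0353 tΔY 3.8637
    t=0.8386 [x] (1,3)
    t=1.8738 [x] (0,3) — stop
  → r_5 = 1.8738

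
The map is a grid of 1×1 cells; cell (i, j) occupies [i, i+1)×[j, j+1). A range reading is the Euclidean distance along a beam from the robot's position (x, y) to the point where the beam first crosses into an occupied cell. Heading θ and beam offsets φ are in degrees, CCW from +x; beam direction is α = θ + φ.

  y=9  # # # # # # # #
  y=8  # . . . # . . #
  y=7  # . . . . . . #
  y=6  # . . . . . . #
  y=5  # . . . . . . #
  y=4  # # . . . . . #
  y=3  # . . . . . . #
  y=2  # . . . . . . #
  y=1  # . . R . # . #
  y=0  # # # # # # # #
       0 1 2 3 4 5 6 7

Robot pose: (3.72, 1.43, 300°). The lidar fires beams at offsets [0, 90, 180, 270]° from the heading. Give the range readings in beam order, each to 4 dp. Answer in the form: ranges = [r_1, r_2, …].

ranges = [0.4965, 3.7874, 3.4400, 0.8600]

beam 1: φ=0°, α=300°
  direction (0.5000, -0.8660); cell (3,1); t to first gridline: x 0.5600, y 0.4965 (then +2.0000 / +1.1547)
    (3,0) via y @ 0.4965  # hit
  → r_1 = 0.4965
beam 2: φ=90°, α=30°
  direction (0.8660, 0.5000); cell (3,1); t to first gridline: x 0.3233, y 1.1400 (then +1.1547 / +2.0000)
    (4,1) via x @ 0.3233
    (4,2) via y @ 1.1400
    (5,2) via x @ 1.4780
    (6,2) via x @ 2.6327
    (6,3) via y @ 3.1400
    (7,3) via x @ 3.7874  # hit
  → r_2 = 3.7874
beam 3: φ=180°, α=120°
  direction (-0.5000, 0.8660); cell (3,1); t to first gridline: x 1.4400, y 0.6582 (then +2.0000 / +1.1547)
    (3,2) via y @ 0.6582
    (2,2) via x @ 1.4400
    (2,3) via y @ 1.8129
    (2,4) via y @ 2.9676
    (1,4) via x @ 3.4400  # hit
  → r_3 = 3.4400
beam 4: φ=270°, α=210°
  direction (-0.8660, -0.5000); cell (3,1); t to first gridline: x 0.8314, y 0.8600 (then +1.1547 / +2.0000)
    (2,1) via x @ 0.8314
    (2,0) via y @ 0.8600  # hit
  → r_4 = 0.8600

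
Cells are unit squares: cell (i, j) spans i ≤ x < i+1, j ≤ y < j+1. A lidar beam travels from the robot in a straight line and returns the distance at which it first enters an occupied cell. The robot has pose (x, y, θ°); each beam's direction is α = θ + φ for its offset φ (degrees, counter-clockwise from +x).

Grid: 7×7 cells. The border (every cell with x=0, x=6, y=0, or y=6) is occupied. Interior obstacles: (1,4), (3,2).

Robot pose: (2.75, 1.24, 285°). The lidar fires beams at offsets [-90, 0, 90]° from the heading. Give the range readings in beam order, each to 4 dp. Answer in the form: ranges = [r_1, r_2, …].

ranges = [0.9273, 0.2485, 3.3646]

beam 1: φ=-90°, α=195°
  direction (-0.9659, -0.2588); cell (2,1); t to first gridline: x 0.7765, y 0.9273 (then +1.0353 / +3.8637)
    (1,1) via x @ 0.7765
    (1,0) via y @ 0.9273  # hit
  → r_1 = 0.9273
beam 2: φ=0°, α=285°
  direction (0.2588, -0.9659); cell (2,1); t to first gridline: x 0.9659, y 0.2485 (then +3.8637 / +1.0353)
    (2,0) via y @ 0.2485  # hit
  → r_2 = 0.2485
beam 3: φ=90°, α=15°
  direction (0.9659, 0.2588); cell (2,1); t to first gridline: x 0.2588, y 2.9364 (then +1.0353 / +3.8637)
    (3,1) via x @ 0.2588
    (4,1) via x @ 1.2941
    (5,1) via x @ 2.3294
    (5,2) via y @ 2.9364
    (6,2) via x @ 3.3646  # hit
  → r_3 = 3.3646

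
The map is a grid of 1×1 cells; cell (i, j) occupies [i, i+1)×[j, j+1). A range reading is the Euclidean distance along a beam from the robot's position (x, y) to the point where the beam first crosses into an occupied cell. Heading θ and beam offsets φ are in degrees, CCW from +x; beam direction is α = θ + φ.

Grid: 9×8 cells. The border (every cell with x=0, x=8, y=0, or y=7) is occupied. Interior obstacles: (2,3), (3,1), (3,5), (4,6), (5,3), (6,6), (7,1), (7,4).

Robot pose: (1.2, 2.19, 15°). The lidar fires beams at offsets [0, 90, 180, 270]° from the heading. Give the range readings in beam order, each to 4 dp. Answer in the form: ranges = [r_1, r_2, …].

ranges = [3.9340, 0.7727, 0.2071, 1.2320]

beam 1: φ=0°, α=15°
  d=(0.9659,0.2588)  start (1,2)  tX=0.8282 tY=3.1296  stride 1/|dx|=1.0353 1/|dy|=3.8637
    cross x-line → (2,2), t=0.8282
    cross x-line → (3,2), t=1.8635
    cross x-line → (4,2), t=2.8988
    cross y-line → (4,3), t=3.1296
    cross x-line → (5,3), t=3.9340 (wall)
  → r_1 = 3.9340
beam 2: φ=90°, α=105°
  d=(-0.2588,0.9659)  start (1,2)  tX=0.7727 tY=0.8386  stride 1/|dx|=3.8637 1/|dy|=1.0353
    cross x-line → (0,2), t=0.7727 (wall)
  → r_2 = 0.7727
beam 3: φ=180°, α=195°
  d=(-0.9659,-0.2588)  start (1,2)  tX=0.2071 tY=0.7341  stride 1/|dx|=1.0353 1/|dy|=3.8637
    cross x-line → (0,2), t=0.2071 (wall)
  → r_3 = 0.2071
beam 4: φ=270°, α=285°
  d=(0.2588,-0.9659)  start (1,2)  tX=3.0910 tY=0.1967  stride 1/|dx|=3.8637 1/|dy|=1.0353
    cross y-line → (1,1), t=0.1967
    cross y-line → (1,0), t=1.2320 (wall)
  → r_4 = 1.2320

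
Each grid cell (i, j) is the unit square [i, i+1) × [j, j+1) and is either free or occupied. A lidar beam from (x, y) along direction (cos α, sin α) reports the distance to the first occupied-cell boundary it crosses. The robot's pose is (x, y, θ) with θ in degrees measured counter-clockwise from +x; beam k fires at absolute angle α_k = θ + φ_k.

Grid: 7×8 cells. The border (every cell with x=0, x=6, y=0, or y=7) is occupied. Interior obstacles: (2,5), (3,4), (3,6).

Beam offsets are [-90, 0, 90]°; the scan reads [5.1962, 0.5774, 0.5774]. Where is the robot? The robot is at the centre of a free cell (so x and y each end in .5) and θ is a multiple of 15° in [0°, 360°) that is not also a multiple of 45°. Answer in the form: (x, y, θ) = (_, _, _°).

(x, y, θ) = (5.5, 1.5, 240°)

Candidates: 27 free-cell centres × 16 headings = 432 poses. Raycast each; keep the one whose scan matches to 4 dp.
  (3.5, 1.5, 210°): beam 1 = 5.0000 ≠ 5.1962 ✗
  (5.5, 1.5, 195°): beam 1 = 5.6940 ≠ 5.1962 ✗
  (5.5, 4.5, 330°): beam 1 = 4.0415 ≠ 5.1962 ✗
  (5.5, 3.5, 60°): beam 1 = 0.5774 ≠ 5.1962 ✗
  …
  (5.5, 1.5, 240°): r_1=5.1962, r_2=0.5774, r_3=0.5774 — all match ✓
No second candidate reproduces the full scan.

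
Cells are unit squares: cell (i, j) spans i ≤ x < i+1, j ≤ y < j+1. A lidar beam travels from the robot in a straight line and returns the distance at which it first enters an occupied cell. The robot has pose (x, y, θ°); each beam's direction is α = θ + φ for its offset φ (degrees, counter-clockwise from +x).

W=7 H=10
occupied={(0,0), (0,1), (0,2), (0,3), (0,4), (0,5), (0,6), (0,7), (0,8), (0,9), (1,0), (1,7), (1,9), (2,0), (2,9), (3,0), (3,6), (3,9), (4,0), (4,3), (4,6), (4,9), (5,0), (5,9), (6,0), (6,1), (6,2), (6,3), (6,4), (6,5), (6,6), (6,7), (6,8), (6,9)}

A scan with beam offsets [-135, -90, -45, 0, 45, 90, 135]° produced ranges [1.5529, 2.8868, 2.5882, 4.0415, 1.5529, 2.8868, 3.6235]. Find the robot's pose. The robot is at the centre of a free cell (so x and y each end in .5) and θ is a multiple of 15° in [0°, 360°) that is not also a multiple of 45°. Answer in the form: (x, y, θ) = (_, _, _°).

Candidates: 36 free-cell centres × 16 headings = 576 poses. Raycast each; keep the one whose scan matches to 4 dp.
  (3.5, 4.5, 60°): beam 1 = 3.6235 ≠ 1.5529 ✗
  (5.5, 5.5, 240°): beam 1 = 3.6235 ≠ 1.5529 ✗
  (1.5, 6.5, 285°): beam 1 = 0.5774 ≠ 1.5529 ✗
  (5.5, 4.5, 60°): beam 1 = 1.9319 ≠ 1.5529 ✗
  …
  (2.5, 3.5, 330°): r_1=1.5529, r_2=2.8868, r_3=2.5882, r_4=4.0415, r_5=1.5529, r_6=2.8868, r_7=3.6235 — all match ✓
No second candidate reproduces the full scan.

(x, y, θ) = (2.5, 3.5, 330°)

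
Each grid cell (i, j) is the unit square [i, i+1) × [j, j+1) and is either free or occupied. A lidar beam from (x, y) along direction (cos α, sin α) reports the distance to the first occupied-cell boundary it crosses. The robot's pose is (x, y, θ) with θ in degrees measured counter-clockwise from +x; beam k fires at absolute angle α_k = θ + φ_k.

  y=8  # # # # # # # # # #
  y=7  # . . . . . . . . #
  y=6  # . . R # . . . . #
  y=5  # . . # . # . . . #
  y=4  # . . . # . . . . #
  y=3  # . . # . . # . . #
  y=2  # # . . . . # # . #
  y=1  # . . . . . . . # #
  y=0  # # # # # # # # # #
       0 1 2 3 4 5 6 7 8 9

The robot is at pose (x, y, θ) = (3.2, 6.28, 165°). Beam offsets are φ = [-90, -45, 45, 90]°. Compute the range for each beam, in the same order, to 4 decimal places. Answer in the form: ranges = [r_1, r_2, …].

beam 1: φ=-90°, α=75°
  cosα=0.2588 sinα=0.9659 | (3,6) | tMaxX 3.0910 tMaxY 0.7454 | tΔX 3.8637 tΔY 1.0353
    t=0.7454 [y] (3,7)
    t=1.7807 [y] (3,8) — stop
  → r_1 = 1.7807
beam 2: φ=-45°, α=120°
  cosα=-0.5000 sinα=0.8660 | (3,6) | tMaxX 0.4000 tMaxY 0.8314 | tΔX 2.0000 tΔY 1.1547
    t=0.4000 [x] (2,6)
    t=0.8314 [y] (2,7)
    t=1.9861 [y] (2,8) — stop
  → r_2 = 1.9861
beam 3: φ=45°, α=210°
  cosα=-0.8660 sinα=-0.5000 | (3,6) | tMaxX 0.2309 tMaxY 0.5600 | tΔX 1.1547 tΔY 2.0000
    t=0.2309 [x] (2,6)
    t=0.5600 [y] (2,5)
    t=1.3856 [x] (1,5)
    t=2.5403 [x] (0,5) — stop
  → r_3 = 2.5403
beam 4: φ=90°, α=255°
  cosα=-0.2588 sinα=-0.9659 | (3,6) | tMaxX 0.7727 tMaxY 0.2899 | tΔX 3.8637 tΔY 1.0353
    t=0.2899 [y] (3,5) — stop
  → r_4 = 0.2899

ranges = [1.7807, 1.9861, 2.5403, 0.2899]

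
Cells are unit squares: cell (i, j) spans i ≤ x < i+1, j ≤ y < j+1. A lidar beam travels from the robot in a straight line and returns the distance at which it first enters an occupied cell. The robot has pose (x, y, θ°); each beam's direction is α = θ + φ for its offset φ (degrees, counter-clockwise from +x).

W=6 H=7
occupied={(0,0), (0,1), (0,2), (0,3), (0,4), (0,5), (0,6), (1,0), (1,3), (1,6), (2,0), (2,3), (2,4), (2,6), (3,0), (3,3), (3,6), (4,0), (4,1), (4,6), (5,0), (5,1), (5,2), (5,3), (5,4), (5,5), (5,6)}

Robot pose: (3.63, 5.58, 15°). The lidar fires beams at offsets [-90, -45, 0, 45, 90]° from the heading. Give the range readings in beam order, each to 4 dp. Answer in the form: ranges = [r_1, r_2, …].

beam 1: φ=-90°, α=285°
  d=(0.2588,-0.9659)  start (3,5)  tX=1.4296 tY=0.6005  stride 1/|dx|=3.8637 1/|dy|=1.0353
    cross y-line → (3,4), t=0.6005
    cross x-line → (4,4), t=1.4296
    cross y-line → (4,3), t=1.6357
    cross y-line → (4,2), t=2.6710
    cross y-line → (4,1), t=3.7063 (wall)
  → r_1 = 3.7063
beam 2: φ=-45°, α=330°
  d=(0.8660,-0.5000)  start (3,5)  tX=0.4272 tY=1.1600  stride 1/|dx|=1.1547 1/|dy|=2.0000
    cross x-line → (4,5), t=0.4272
    cross y-line → (4,4), t=1.1600
    cross x-line → (5,4), t=1.5819 (wall)
  → r_2 = 1.5819
beam 3: φ=0°, α=15°
  d=(0.9659,0.2588)  start (3,5)  tX=0.3831 tY=1.6228  stride 1/|dx|=1.0353 1/|dy|=3.8637
    cross x-line → (4,5), t=0.3831
    cross x-line → (5,5), t=1.4183 (wall)
  → r_3 = 1.4183
beam 4: φ=45°, α=60°
  d=(0.5000,0.8660)  start (3,5)  tX=0.7400 tY=0.4850  stride 1/|dx|=2.0000 1/|dy|=1.1547
    cross y-line → (3,6), t=0.4850 (wall)
  → r_4 = 0.4850
beam 5: φ=90°, α=105°
  d=(-0.2588,0.9659)  start (3,5)  tX=2.4341 tY=0.4348  stride 1/|dx|=3.8637 1/|dy|=1.0353
    cross y-line → (3,6), t=0.4348 (wall)
  → r_5 = 0.4348

ranges = [3.7063, 1.5819, 1.4183, 0.4850, 0.4348]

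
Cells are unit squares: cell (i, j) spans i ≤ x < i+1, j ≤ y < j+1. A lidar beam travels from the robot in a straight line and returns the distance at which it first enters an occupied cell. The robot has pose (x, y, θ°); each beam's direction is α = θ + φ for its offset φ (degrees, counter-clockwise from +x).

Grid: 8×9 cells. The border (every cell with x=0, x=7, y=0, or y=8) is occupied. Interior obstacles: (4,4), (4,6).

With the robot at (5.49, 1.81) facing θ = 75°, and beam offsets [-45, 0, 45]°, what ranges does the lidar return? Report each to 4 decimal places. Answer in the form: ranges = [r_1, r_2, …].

beam 1: φ=-45°, α=30°
  dir = (cos 30°, sin 30°) = (0.8660, 0.5000); from cell (5,1)
  next x-line at t=0.5889, next y-line at t=0.3800; Δt_x=1.1547, Δt_y=2.0000
    y: enter (5,2) at t=0.3800
    x: enter (6,2) at t=0.5889
    x: enter (7,2) at t=1.7436 ← occupied
  → r_1 = 1.7436
beam 2: φ=0°, α=75°
  dir = (cos 75°, sin 75°) = (0.2588, 0.9659); from cell (5,1)
  next x-line at t=1.9705, next y-line at t=0.1967; Δt_x=3.8637, Δt_y=1.0353
    y: enter (5,2) at t=0.1967
    y: enter (5,3) at t=1.2320
    x: enter (6,3) at t=1.9705
    y: enter (6,4) at t=2.2673
    y: enter (6,5) at t=3.3025
    y: enter (6,6) at t=4.3378
    y: enter (6,7) at t=5.3731
    x: enter (7,7) at t=5.8342 ← occupied
  → r_2 = 5.8342
beam 3: φ=45°, α=120°
  dir = (cos 120°, sin 120°) = (-0.5000, 0.8660); from cell (5,1)
  next x-line at t=0.9800, next y-line at t=0.2194; Δt_x=2.0000, Δt_y=1.1547
    y: enter (5,2) at t=0.2194
    x: enter (4,2) at t=0.9800
    y: enter (4,3) at t=1.3741
    y: enter (4,4) at t=2.5288 ← occupied
  → r_3 = 2.5288

ranges = [1.7436, 5.8342, 2.5288]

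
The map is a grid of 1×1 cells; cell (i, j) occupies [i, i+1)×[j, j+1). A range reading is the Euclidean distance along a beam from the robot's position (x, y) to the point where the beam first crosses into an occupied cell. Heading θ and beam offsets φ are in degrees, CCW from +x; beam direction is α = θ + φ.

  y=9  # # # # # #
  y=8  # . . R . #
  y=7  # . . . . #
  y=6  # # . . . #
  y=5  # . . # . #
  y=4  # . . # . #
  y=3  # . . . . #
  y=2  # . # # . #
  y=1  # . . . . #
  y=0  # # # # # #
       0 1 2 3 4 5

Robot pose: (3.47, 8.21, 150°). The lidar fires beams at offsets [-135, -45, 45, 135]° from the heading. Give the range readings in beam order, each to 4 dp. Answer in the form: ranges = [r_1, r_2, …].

beam 1: φ=-135°, α=15°
  dir = (cos 15°, sin 15°) = (0.9659, 0.2588); from cell (3,8)
  next x-line at t=0.5487, next y-line at t=3.0523; Δt_x=1.0353, Δt_y=3.8637
    x: enter (4,8) at t=0.5487
    x: enter (5,8) at t=1.5840 ← occupied
  → r_1 = 1.5840
beam 2: φ=-45°, α=105°
  dir = (cos 105°, sin 105°) = (-0.2588, 0.9659); from cell (3,8)
  next x-line at t=1.8159, next y-line at t=0.8179; Δt_x=3.8637, Δt_y=1.0353
    y: enter (3,9) at t=0.8179 ← occupied
  → r_2 = 0.8179
beam 3: φ=45°, α=195°
  dir = (cos 195°, sin 195°) = (-0.9659, -0.2588); from cell (3,8)
  next x-line at t=0.4866, next y-line at t=0.8114; Δt_x=1.0353, Δt_y=3.8637
    x: enter (2,8) at t=0.4866
    y: enter (2,7) at t=0.8114
    x: enter (1,7) at t=1.5219
    x: enter (0,7) at t=2.5571 ← occupied
  → r_3 = 2.5571
beam 4: φ=135°, α=285°
  dir = (cos 285°, sin 285°) = (0.2588, -0.9659); from cell (3,8)
  next x-line at t=2.0478, next y-line at t=0.2174; Δt_x=3.8637, Δt_y=1.0353
    y: enter (3,7) at t=0.2174
    y: enter (3,6) at t=1.2527
    x: enter (4,6) at t=2.0478
    y: enter (4,5) at t=2.2880
    y: enter (4,4) at t=3.3232
    y: enter (4,3) at t=4.3585
    y: enter (4,2) at t=5.3938
    x: enter (5,2) at t=5.9115 ← occupied
  → r_4 = 5.9115

ranges = [1.5840, 0.8179, 2.5571, 5.9115]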